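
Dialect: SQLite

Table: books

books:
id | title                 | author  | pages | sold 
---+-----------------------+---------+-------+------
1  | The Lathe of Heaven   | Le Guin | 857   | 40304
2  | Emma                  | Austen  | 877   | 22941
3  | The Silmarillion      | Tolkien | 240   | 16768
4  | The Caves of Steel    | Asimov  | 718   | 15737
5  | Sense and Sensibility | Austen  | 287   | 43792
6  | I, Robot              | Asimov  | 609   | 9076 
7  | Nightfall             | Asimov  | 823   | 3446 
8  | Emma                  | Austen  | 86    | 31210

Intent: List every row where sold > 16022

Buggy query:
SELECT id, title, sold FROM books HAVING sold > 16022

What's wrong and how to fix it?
Bug: HAVING filters the output of aggregation, but this query has no GROUP BY and no aggregate functions, so SQLite rejects it (HAVING clause on a non-aggregate query); the condition here is per row

Fix: Replace HAVING with WHERE since the condition applies to individual rows

Corrected query:
SELECT id, title, sold FROM books WHERE sold > 16022

Result:
id | title                 | sold 
---+-----------------------+------
1  | The Lathe of Heaven   | 40304
2  | Emma                  | 22941
3  | The Silmarillion      | 16768
5  | Sense and Sensibility | 43792
8  | Emma                  | 31210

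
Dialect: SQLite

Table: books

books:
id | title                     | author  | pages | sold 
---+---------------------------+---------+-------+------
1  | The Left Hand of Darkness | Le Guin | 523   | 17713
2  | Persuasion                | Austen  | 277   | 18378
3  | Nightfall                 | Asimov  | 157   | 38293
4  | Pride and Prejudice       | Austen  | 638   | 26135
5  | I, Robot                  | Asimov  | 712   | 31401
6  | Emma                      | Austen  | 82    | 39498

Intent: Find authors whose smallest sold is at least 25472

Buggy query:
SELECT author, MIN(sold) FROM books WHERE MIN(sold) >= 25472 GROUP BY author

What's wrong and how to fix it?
Bug: Aggregates like MIN are computed per group after WHERE runs

Fix: Replace WHERE with HAVING after the GROUP BY

Corrected query:
SELECT author, MIN(sold) FROM books GROUP BY author HAVING MIN(sold) >= 25472

Result:
author | MIN(sold)
-------+----------
Asimov | 31401    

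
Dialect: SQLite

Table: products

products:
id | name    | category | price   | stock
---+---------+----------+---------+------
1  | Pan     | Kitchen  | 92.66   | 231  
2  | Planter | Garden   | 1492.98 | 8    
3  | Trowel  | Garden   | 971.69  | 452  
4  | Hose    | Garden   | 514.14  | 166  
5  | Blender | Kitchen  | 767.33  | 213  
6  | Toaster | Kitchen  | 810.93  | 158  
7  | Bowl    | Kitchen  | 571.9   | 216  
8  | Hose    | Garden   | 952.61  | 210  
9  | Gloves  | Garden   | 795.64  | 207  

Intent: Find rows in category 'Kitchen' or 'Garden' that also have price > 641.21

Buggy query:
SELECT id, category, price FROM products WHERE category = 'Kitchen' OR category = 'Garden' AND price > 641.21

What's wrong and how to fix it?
Bug: AND binds tighter than OR, so this parses as category = 'Kitchen' OR (category = 'Garden' AND price > 641.21)

Fix: Group the OR with parentheses (or use IN), then AND the threshold

Corrected query:
SELECT id, category, price FROM products WHERE (category = 'Kitchen' OR category = 'Garden') AND price > 641.21

Result:
id | category | price  
---+----------+--------
2  | Garden   | 1492.98
3  | Garden   | 971.69 
5  | Kitchen  | 767.33 
6  | Kitchen  | 810.93 
8  | Garden   | 952.61 
9  | Garden   | 795.64 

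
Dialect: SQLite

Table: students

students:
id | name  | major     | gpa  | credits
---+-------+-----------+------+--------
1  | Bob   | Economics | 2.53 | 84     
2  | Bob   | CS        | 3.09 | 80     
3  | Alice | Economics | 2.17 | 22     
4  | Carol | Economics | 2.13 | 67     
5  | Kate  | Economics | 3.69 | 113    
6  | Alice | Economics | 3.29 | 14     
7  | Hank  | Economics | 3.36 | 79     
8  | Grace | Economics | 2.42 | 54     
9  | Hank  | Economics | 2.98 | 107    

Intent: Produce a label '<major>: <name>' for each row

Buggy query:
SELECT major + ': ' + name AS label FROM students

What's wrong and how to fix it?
Bug: '+' is numeric addition; on text columns SQLite converts them to 0 instead of concatenating

Fix: Use the || operator for string concatenation

Corrected query:
SELECT major || ': ' || name AS label FROM students

Result:
label           
----------------
Economics: Bob  
CS: Bob         
Economics: Alice
Economics: Carol
Economics: Kate 
Economics: Alice
Economics: Hank 
Economics: Grace
Economics: Hank 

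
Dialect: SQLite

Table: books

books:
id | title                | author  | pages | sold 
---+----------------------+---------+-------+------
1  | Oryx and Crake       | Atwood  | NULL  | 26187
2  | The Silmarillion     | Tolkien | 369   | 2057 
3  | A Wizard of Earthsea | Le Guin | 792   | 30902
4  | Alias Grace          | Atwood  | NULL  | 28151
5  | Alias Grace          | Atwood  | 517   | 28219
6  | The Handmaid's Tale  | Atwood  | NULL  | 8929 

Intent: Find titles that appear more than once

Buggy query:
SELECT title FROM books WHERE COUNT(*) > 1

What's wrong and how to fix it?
Bug: WHERE can't reference COUNT(*); aggregates are computed after WHERE

Fix: GROUP BY title, then filter groups with HAVING COUNT(*) > 1

Corrected query:
SELECT title FROM books GROUP BY title HAVING COUNT(*) > 1

Result:
title      
-----------
Alias Grace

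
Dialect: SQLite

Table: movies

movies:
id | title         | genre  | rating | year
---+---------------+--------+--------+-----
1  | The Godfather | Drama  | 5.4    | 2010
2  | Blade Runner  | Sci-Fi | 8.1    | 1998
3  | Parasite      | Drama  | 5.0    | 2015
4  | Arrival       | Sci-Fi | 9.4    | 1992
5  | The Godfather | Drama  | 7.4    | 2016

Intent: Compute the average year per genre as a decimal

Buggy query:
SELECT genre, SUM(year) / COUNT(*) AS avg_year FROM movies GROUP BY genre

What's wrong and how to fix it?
Bug: SUM(year) and COUNT(*) are both integers; the division truncates the fractional part

Fix: Cast one side to REAL so the division keeps the fractional part

Corrected query:
SELECT genre, SUM(year) * 1.0 / COUNT(*) AS avg_year FROM movies GROUP BY genre

Result:
genre  | avg_year   
-------+------------
Drama  | 2013.666667
Sci-Fi | 1995       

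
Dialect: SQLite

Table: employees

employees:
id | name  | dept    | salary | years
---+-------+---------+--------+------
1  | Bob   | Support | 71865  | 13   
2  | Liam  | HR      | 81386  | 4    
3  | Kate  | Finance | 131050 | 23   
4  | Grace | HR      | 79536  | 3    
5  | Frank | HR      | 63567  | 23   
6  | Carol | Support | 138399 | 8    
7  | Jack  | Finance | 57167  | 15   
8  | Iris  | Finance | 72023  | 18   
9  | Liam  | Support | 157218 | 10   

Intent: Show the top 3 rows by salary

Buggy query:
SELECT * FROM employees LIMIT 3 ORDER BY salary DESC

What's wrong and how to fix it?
Bug: LIMIT must come after ORDER BY

Fix: Swap the clauses: ORDER BY first, then LIMIT

Corrected query:
SELECT * FROM employees ORDER BY salary DESC LIMIT 3

Result:
id | name  | dept    | salary | years
---+-------+---------+--------+------
9  | Liam  | Support | 157218 | 10   
6  | Carol | Support | 138399 | 8    
3  | Kate  | Finance | 131050 | 23   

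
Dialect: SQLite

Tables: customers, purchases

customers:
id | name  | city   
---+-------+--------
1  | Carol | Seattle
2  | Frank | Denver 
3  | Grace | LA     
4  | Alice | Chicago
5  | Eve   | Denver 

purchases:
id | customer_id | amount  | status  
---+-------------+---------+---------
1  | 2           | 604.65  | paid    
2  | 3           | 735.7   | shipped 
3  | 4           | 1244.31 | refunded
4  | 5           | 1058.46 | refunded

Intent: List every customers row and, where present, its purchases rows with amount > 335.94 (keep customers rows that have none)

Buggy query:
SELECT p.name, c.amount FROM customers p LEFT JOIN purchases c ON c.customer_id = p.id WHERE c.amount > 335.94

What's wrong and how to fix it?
Bug: A WHERE condition on the right-hand table after LEFT JOIN drops unmatched parents

Fix: Move the right-table condition into the ON clause so unmatched parents are kept

Corrected query:
SELECT p.name, c.amount FROM customers p LEFT JOIN purchases c ON c.customer_id = p.id AND c.amount > 335.94

Result:
name  | amount 
------+--------
Carol | NULL   
Frank | 604.65 
Grace | 735.7  
Alice | 1244.31
Eve   | 1058.46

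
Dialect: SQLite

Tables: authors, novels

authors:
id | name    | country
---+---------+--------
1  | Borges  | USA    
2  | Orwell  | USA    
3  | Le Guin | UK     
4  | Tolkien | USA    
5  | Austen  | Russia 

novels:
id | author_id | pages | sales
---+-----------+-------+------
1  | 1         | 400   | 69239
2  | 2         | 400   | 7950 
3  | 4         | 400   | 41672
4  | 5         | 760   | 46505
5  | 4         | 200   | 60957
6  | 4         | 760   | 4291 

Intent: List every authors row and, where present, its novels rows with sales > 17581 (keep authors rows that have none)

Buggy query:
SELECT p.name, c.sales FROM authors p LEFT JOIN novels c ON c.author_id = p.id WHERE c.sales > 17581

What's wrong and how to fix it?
Bug: Filtering c.sales in WHERE discards the NULL rows produced by LEFT JOIN, turning it into an inner join

Fix: Put 'c.sales > 17581' in the JOIN's ON clause instead of WHERE

Corrected query:
SELECT p.name, c.sales FROM authors p LEFT JOIN novels c ON c.author_id = p.id AND c.sales > 17581

Result:
name    | sales
--------+------
Borges  | 69239
Orwell  | NULL 
Le Guin | NULL 
Tolkien | 41672
Tolkien | 60957
Austen  | 46505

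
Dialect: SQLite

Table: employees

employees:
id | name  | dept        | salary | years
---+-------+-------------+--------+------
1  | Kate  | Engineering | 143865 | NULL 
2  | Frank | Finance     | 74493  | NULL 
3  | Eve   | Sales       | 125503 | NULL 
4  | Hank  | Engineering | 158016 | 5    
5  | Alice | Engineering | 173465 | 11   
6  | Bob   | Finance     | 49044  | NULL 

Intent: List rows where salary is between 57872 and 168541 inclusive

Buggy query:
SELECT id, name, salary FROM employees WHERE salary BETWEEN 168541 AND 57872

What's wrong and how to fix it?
Bug: The bounds are reversed; BETWEEN a AND b requires a <= b to match anything

Fix: Write BETWEEN 57872 AND 168541

Corrected query:
SELECT id, name, salary FROM employees WHERE salary BETWEEN 57872 AND 168541

Result:
id | name  | salary
---+-------+-------
1  | Kate  | 143865
2  | Frank | 74493 
3  | Eve   | 125503
4  | Hank  | 158016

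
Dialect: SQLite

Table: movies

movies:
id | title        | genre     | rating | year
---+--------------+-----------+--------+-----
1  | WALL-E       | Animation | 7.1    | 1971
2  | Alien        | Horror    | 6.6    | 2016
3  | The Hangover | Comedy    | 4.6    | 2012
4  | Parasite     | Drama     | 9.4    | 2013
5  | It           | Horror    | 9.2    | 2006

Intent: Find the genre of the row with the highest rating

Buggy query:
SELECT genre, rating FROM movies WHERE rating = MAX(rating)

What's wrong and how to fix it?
Bug: MAX(rating) is an aggregate and cannot be used directly in WHERE

Fix: Use a subquery: WHERE rating = (SELECT MAX(rating) FROM movies)

Corrected query:
SELECT genre, rating FROM movies WHERE rating = (SELECT MAX(rating) FROM movies)

Result:
genre | rating
------+-------
Drama | 9.4   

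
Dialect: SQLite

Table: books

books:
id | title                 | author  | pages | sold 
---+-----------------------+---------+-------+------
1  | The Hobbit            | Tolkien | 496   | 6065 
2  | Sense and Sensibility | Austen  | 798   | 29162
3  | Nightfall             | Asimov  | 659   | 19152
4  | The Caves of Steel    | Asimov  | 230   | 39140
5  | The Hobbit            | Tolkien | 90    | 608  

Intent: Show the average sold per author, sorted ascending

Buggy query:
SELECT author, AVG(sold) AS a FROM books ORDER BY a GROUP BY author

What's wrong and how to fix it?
Bug: GROUP BY must precede ORDER BY

Fix: Reorder: SELECT … FROM … GROUP BY … ORDER BY …

Corrected query:
SELECT author, AVG(sold) AS a FROM books GROUP BY author ORDER BY a

Result:
author  | a     
--------+-------
Tolkien | 3336.5
Asimov  | 29146 
Austen  | 29162 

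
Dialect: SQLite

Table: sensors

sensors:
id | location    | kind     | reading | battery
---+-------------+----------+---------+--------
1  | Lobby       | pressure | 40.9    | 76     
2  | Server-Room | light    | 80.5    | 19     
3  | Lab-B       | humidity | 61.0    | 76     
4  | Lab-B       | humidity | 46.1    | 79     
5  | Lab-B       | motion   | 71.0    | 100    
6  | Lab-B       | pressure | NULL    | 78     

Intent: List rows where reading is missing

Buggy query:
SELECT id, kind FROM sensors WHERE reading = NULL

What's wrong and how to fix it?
Bug: '= NULL' is always unknown in SQL three-valued logic, so no rows match

Fix: Replace '= NULL' with 'IS NULL'

Corrected query:
SELECT id, kind FROM sensors WHERE reading IS NULL

Result:
id | kind    
---+---------
6  | pressure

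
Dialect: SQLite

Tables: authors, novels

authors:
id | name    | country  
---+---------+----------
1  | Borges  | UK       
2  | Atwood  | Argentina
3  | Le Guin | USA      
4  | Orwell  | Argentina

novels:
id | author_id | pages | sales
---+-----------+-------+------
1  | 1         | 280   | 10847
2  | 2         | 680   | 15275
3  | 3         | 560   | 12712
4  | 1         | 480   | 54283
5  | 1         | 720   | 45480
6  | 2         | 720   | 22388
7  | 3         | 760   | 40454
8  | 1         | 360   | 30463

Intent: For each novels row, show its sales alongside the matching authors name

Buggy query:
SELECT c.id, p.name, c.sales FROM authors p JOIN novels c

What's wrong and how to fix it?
Bug: Missing join condition: each novels row is matched to all authors rows instead of just its own

Fix: Add ON c.author_id = p.id to the JOIN

Corrected query:
SELECT c.id, p.name, c.sales FROM authors p JOIN novels c ON c.author_id = p.id

Result:
id | name    | sales
---+---------+------
1  | Borges  | 10847
2  | Atwood  | 15275
3  | Le Guin | 12712
4  | Borges  | 54283
5  | Borges  | 45480
6  | Atwood  | 22388
7  | Le Guin | 40454
8  | Borges  | 30463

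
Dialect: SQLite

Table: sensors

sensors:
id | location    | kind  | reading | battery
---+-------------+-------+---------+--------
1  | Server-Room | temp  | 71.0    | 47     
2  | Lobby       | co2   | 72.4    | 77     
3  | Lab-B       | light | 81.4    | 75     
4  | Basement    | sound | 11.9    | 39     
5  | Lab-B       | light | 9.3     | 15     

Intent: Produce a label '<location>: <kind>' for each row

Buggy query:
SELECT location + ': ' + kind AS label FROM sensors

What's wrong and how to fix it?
Bug: SQLite uses || for string concatenation; + coerces text to numbers (yielding 0)

Fix: Use the || operator for string concatenation

Corrected query:
SELECT location || ': ' || kind AS label FROM sensors

Result:
label            
-----------------
Server-Room: temp
Lobby: co2       
Lab-B: light     
Basement: sound  
Lab-B: light     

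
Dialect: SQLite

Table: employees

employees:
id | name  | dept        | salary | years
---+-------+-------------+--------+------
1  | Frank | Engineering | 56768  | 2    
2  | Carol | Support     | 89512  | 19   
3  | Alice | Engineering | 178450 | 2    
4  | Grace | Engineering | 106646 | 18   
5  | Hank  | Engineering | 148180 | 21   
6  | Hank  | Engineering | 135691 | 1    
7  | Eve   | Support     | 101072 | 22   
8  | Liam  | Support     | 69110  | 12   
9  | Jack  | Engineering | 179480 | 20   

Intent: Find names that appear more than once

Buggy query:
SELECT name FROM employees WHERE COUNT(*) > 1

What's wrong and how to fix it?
Bug: WHERE can't reference COUNT(*); aggregates are computed after WHERE

Fix: Group first, then use HAVING for the count condition

Corrected query:
SELECT name FROM employees GROUP BY name HAVING COUNT(*) > 1

Result:
name
----
Hank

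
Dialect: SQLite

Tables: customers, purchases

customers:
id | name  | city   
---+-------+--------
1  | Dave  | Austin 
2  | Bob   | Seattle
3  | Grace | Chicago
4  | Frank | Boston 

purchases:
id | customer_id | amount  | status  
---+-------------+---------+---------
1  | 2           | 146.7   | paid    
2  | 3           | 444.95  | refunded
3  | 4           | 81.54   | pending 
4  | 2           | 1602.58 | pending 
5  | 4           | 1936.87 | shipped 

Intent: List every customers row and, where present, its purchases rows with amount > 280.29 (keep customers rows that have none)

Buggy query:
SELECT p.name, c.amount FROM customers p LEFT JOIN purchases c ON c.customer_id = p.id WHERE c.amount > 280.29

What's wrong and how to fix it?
Bug: Filtering c.amount in WHERE discards the NULL rows produced by LEFT JOIN, turning it into an inner join

Fix: Move the right-table condition into the ON clause so unmatched parents are kept

Corrected query:
SELECT p.name, c.amount FROM customers p LEFT JOIN purchases c ON c.customer_id = p.id AND c.amount > 280.29

Result:
name  | amount 
------+--------
Dave  | NULL   
Bob   | 1602.58
Grace | 444.95 
Frank | 1936.87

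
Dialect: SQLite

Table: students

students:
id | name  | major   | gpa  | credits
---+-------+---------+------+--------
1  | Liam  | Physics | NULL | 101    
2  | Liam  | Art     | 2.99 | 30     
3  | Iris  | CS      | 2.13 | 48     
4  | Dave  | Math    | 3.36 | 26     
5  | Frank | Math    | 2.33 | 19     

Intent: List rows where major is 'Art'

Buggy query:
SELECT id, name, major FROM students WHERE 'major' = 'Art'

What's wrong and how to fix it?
Bug: 'major' in single quotes is a string literal, not the column; the comparison is literal-vs-literal and never true

Fix: Remove the quotes around the column name (or use double quotes for an identifier)

Corrected query:
SELECT id, name, major FROM students WHERE major = 'Art'

Result:
id | name | major
---+------+------
2  | Liam | Art  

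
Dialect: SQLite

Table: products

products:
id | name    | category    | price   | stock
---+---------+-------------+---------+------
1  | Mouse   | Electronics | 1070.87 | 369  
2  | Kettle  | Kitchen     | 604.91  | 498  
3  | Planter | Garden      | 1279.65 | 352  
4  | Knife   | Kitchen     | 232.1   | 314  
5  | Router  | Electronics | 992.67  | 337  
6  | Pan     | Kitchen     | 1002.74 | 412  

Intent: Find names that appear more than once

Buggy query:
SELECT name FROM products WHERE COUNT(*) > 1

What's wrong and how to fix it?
Bug: COUNT(*) is an aggregate and cannot be used in WHERE

Fix: GROUP BY name, then filter groups with HAVING COUNT(*) > 1

Corrected query:
SELECT name FROM products GROUP BY name HAVING COUNT(*) > 1

Result:
(no rows)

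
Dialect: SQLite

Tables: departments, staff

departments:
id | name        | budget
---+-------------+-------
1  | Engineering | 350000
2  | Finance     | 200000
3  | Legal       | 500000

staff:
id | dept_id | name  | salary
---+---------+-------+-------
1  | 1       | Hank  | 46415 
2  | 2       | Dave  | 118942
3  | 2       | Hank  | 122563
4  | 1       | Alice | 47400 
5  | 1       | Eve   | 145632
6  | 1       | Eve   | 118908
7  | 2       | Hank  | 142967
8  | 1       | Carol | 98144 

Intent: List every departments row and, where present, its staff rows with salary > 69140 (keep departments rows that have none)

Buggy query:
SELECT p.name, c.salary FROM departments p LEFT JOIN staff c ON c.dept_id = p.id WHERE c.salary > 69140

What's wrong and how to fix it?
Bug: A WHERE condition on the right-hand table after LEFT JOIN drops unmatched parents

Fix: Move the right-table condition into the ON clause so unmatched parents are kept

Corrected query:
SELECT p.name, c.salary FROM departments p LEFT JOIN staff c ON c.dept_id = p.id AND c.salary > 69140

Result:
name        | salary
------------+-------
Engineering | 98144 
Engineering | 118908
Engineering | 145632
Finance     | 118942
Finance     | 122563
Finance     | 142967
Legal       | NULL  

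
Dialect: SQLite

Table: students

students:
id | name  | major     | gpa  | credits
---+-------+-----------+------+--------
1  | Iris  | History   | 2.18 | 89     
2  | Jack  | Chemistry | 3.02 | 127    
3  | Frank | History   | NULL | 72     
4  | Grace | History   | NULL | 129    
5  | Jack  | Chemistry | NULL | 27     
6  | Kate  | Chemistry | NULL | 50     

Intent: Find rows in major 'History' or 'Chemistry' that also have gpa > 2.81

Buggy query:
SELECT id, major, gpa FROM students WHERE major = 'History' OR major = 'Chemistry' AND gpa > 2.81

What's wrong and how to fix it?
Bug: Without parentheses, AND is evaluated before OR, so the gpa filter only applies to the 'Chemistry' branch

Fix: Add parentheses around the OR so the AND applies to both alternatives

Corrected query:
SELECT id, major, gpa FROM students WHERE (major = 'History' OR major = 'Chemistry') AND gpa > 2.81

Result:
id | major     | gpa 
---+-----------+-----
2  | Chemistry | 3.02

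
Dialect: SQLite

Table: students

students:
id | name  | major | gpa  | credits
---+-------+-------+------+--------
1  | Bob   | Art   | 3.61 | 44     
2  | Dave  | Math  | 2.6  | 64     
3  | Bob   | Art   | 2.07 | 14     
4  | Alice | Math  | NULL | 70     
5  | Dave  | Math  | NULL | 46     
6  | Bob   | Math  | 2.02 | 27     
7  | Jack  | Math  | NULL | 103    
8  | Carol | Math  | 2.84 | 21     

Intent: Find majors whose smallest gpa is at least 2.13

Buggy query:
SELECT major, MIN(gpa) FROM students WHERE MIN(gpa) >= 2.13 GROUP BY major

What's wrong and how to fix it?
Bug: Aggregates like MIN are computed per group after WHERE runs

Fix: Replace WHERE with HAVING after the GROUP BY

Corrected query:
SELECT major, MIN(gpa) FROM students GROUP BY major HAVING MIN(gpa) >= 2.13

Result:
(no rows)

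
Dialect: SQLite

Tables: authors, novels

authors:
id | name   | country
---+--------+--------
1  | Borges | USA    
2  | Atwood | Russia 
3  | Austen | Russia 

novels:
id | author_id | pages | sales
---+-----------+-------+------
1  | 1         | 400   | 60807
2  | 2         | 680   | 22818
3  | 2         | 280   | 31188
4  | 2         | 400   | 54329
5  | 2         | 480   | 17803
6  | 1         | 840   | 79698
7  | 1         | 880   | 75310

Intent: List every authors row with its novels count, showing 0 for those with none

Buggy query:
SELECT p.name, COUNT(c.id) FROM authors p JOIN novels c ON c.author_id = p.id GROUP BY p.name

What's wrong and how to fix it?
Bug: INNER JOIN drops authors rows that have no matching novels rows

Fix: Switch to LEFT JOIN to retain unmatched parent rows

Corrected query:
SELECT p.name, COUNT(c.id) FROM authors p LEFT JOIN novels c ON c.author_id = p.id GROUP BY p.name

Result:
name   | COUNT(c.id)
-------+------------
Atwood | 4          
Austen | 0          
Borges | 3          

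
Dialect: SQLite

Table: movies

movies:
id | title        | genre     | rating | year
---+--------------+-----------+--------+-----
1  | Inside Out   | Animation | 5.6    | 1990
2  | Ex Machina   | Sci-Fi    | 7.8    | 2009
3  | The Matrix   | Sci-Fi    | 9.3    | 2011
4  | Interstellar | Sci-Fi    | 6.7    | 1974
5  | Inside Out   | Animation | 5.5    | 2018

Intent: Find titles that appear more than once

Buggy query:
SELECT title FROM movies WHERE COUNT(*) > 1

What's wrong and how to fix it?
Bug: WHERE can't reference COUNT(*); aggregates are computed after WHERE

Fix: Group first, then use HAVING for the count condition

Corrected query:
SELECT title FROM movies GROUP BY title HAVING COUNT(*) > 1

Result:
title     
----------
Inside Out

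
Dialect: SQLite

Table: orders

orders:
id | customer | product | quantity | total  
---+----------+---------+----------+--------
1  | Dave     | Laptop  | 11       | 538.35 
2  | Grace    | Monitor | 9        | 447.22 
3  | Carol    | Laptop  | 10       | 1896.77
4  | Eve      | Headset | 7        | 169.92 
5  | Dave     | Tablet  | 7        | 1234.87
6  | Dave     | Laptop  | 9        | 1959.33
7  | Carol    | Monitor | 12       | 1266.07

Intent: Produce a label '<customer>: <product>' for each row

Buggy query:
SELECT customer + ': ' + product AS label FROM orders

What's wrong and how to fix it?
Bug: '+' is numeric addition; on text columns SQLite converts them to 0 instead of concatenating

Fix: Use the || operator for string concatenation

Corrected query:
SELECT customer || ': ' || product AS label FROM orders

Result:
label         
--------------
Dave: Laptop  
Grace: Monitor
Carol: Laptop 
Eve: Headset  
Dave: Tablet  
Dave: Laptop  
Carol: Monitor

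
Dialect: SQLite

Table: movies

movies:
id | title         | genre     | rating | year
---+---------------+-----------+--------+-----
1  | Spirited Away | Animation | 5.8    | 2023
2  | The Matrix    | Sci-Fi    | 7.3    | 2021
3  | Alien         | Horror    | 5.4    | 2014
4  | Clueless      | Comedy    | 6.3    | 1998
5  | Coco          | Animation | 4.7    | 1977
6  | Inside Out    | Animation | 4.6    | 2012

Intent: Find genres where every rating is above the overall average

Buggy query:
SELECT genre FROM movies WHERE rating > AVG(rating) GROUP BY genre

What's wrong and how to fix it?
Bug: WHERE evaluates per row before aggregation, so AVG() is unavailable

Fix: Compute the overall average in a scalar subquery and compare each group's MIN against it in HAVING

Corrected query:
SELECT genre FROM movies GROUP BY genre HAVING MIN(rating) > (SELECT AVG(rating) FROM movies)

Result:
genre 
------
Comedy
Sci-Fi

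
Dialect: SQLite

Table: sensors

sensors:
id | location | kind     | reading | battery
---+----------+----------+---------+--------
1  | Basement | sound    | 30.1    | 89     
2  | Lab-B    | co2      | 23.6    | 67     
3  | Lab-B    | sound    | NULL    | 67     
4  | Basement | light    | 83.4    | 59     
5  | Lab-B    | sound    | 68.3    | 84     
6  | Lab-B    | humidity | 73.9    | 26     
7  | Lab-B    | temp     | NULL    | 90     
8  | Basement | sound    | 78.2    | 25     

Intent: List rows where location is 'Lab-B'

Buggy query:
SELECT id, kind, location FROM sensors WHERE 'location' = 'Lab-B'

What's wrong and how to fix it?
Bug: 'location' in single quotes is a string literal, not the column; the comparison is literal-vs-literal and never true

Fix: Remove the quotes around the column name (or use double quotes for an identifier)

Corrected query:
SELECT id, kind, location FROM sensors WHERE location = 'Lab-B'

Result:
id | kind     | location
---+----------+---------
2  | co2      | Lab-B   
3  | sound    | Lab-B   
5  | sound    | Lab-B   
6  | humidity | Lab-B   
7  | temp     | Lab-B   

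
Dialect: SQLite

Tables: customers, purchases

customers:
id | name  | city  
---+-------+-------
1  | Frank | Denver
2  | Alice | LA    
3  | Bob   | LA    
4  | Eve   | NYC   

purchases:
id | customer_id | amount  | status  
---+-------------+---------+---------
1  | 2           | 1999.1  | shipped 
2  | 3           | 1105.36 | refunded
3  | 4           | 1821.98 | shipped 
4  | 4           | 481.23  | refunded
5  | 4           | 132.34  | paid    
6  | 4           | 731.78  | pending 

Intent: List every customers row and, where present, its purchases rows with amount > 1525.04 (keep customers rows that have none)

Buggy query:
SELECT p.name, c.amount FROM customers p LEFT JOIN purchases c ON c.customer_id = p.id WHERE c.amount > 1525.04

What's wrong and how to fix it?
Bug: A WHERE condition on the right-hand table after LEFT JOIN drops unmatched parents

Fix: Move the right-table condition into the ON clause so unmatched parents are kept

Corrected query:
SELECT p.name, c.amount FROM customers p LEFT JOIN purchases c ON c.customer_id = p.id AND c.amount > 1525.04

Result:
name  | amount 
------+--------
Frank | NULL   
Alice | 1999.1 
Bob   | NULL   
Eve   | 1821.98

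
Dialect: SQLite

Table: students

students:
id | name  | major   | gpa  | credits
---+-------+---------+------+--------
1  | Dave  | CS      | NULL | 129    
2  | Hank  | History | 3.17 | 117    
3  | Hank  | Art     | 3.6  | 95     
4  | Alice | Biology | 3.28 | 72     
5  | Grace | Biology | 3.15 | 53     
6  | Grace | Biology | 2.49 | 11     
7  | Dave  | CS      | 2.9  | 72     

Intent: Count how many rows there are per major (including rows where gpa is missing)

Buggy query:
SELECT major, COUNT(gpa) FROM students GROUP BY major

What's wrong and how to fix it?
Bug: COUNT(gpa) skips NULLs, so groups with missing gpa are undercounted

Fix: Use COUNT(*) to count all rows regardless of NULL

Corrected query:
SELECT major, COUNT(*) FROM students GROUP BY major

Result:
major   | COUNT(*)
--------+---------
Art     | 1       
Biology | 3       
CS      | 2       
History | 1       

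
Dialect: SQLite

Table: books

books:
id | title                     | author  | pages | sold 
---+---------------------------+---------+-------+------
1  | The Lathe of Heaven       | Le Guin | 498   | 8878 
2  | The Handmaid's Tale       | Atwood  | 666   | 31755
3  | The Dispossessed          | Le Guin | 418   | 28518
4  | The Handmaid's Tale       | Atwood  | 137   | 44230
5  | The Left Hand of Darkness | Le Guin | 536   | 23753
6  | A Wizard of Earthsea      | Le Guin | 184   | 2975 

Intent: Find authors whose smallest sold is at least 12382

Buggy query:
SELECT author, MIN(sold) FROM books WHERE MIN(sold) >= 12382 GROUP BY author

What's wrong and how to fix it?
Bug: Aggregates like MIN are computed per group after WHERE runs

Fix: Use HAVING for the per-group MIN condition

Corrected query:
SELECT author, MIN(sold) FROM books GROUP BY author HAVING MIN(sold) >= 12382

Result:
author | MIN(sold)
-------+----------
Atwood | 31755    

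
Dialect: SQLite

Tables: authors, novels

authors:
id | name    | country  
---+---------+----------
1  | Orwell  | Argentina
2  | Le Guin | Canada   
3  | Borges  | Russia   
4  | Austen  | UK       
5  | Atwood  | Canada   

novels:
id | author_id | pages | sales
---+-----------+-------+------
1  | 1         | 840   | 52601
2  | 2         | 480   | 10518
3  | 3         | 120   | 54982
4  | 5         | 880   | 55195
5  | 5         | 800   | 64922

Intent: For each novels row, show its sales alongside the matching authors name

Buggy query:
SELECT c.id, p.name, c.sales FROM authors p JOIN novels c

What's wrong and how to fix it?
Bug: Missing join condition: each novels row is matched to all authors rows instead of just its own

Fix: Add ON c.author_id = p.id to the JOIN

Corrected query:
SELECT c.id, p.name, c.sales FROM authors p JOIN novels c ON c.author_id = p.id

Result:
id | name    | sales
---+---------+------
1  | Orwell  | 52601
2  | Le Guin | 10518
3  | Borges  | 54982
4  | Atwood  | 55195
5  | Atwood  | 64922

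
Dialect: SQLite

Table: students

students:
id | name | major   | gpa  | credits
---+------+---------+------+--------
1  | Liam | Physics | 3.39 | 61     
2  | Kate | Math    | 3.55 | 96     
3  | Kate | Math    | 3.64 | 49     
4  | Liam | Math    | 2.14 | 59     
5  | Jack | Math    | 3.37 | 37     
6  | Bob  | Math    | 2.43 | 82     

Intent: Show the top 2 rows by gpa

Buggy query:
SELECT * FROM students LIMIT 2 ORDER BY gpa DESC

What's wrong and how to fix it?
Bug: LIMIT must come after ORDER BY

Fix: Sort with ORDER BY, then apply LIMIT

Corrected query:
SELECT * FROM students ORDER BY gpa DESC LIMIT 2

Result:
id | name | major | gpa  | credits
---+------+-------+------+--------
3  | Kate | Math  | 3.64 | 49     
2  | Kate | Math  | 3.55 | 96     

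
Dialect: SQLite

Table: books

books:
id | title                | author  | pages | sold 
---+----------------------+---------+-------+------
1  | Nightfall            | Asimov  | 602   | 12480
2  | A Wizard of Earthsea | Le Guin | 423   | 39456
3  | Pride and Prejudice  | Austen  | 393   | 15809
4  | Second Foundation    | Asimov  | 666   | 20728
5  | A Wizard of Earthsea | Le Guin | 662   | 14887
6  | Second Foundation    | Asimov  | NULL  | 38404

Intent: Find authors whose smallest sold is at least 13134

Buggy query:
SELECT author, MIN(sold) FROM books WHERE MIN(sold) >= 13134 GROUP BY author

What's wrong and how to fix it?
Bug: Aggregates like MIN are computed per group after WHERE runs

Fix: Replace WHERE with HAVING after the GROUP BY

Corrected query:
SELECT author, MIN(sold) FROM books GROUP BY author HAVING MIN(sold) >= 13134

Result:
author  | MIN(sold)
--------+----------
Austen  | 15809    
Le Guin | 14887    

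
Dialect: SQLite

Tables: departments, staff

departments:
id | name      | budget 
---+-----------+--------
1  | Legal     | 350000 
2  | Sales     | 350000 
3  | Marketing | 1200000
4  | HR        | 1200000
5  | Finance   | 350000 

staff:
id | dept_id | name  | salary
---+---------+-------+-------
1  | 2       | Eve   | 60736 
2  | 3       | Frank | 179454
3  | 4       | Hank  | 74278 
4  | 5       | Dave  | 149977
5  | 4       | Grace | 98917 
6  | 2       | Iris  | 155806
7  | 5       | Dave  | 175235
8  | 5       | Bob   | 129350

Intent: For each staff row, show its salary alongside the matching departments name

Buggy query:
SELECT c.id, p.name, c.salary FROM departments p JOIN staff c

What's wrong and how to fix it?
Bug: JOIN with no ON clause produces a cartesian product; every staff row pairs with every departments row

Fix: Add ON c.dept_id = p.id to the JOIN

Corrected query:
SELECT c.id, p.name, c.salary FROM departments p JOIN staff c ON c.dept_id = p.id

Result:
id | name      | salary
---+-----------+-------
1  | Sales     | 60736 
2  | Marketing | 179454
3  | HR        | 74278 
4  | Finance   | 149977
5  | HR        | 98917 
6  | Sales     | 155806
7  | Finance   | 175235
8  | Finance   | 129350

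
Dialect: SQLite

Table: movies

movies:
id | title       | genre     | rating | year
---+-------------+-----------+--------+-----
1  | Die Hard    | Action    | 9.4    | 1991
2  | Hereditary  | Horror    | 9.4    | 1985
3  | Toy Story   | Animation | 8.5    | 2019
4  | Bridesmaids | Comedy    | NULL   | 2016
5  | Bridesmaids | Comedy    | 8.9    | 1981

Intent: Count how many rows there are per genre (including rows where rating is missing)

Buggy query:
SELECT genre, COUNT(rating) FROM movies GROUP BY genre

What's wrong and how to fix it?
Bug: COUNT(rating) skips NULLs, so groups with missing rating are undercounted

Fix: Use COUNT(*) to count all rows regardless of NULL

Corrected query:
SELECT genre, COUNT(*) FROM movies GROUP BY genre

Result:
genre     | COUNT(*)
----------+---------
Action    | 1       
Animation | 1       
Comedy    | 2       
Horror    | 1       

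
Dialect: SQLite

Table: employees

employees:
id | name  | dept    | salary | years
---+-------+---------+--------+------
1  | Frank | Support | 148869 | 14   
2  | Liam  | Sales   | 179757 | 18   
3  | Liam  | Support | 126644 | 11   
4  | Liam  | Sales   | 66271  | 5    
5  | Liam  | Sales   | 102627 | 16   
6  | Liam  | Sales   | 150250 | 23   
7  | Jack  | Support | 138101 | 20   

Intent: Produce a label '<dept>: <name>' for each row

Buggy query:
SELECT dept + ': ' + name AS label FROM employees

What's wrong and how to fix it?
Bug: SQLite uses || for string concatenation; + coerces text to numbers (yielding 0)

Fix: Use the || operator for string concatenation

Corrected query:
SELECT dept || ': ' || name AS label FROM employees

Result:
label         
--------------
Support: Frank
Sales: Liam   
Support: Liam 
Sales: Liam   
Sales: Liam   
Sales: Liam   
Support: Jack 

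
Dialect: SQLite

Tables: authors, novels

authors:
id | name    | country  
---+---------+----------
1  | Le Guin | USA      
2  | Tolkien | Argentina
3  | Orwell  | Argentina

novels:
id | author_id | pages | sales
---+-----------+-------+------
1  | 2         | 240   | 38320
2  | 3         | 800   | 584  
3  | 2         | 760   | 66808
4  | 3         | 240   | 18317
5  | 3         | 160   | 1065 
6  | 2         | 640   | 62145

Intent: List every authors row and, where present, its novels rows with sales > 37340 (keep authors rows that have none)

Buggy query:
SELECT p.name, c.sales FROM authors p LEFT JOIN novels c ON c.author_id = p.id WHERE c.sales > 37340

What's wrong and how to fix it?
Bug: Filtering c.sales in WHERE discards the NULL rows produced by LEFT JOIN, turning it into an inner join

Fix: Put 'c.sales > 37340' in the JOIN's ON clause instead of WHERE

Corrected query:
SELECT p.name, c.sales FROM authors p LEFT JOIN novels c ON c.author_id = p.id AND c.sales > 37340

Result:
name    | sales
--------+------
Le Guin | NULL 
Tolkien | 38320
Tolkien | 62145
Tolkien | 66808
Orwell  | NULL 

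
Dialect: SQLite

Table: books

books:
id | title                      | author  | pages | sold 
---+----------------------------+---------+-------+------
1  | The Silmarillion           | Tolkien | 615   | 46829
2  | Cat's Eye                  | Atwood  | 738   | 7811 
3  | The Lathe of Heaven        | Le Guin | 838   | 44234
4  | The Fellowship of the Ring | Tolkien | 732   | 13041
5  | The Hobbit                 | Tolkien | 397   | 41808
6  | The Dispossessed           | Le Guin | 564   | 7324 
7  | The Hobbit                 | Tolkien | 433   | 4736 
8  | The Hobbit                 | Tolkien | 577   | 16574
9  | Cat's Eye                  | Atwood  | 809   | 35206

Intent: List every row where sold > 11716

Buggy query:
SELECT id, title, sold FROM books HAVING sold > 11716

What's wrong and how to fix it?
Bug: HAVING filters the output of aggregation, but this query has no GROUP BY and no aggregate functions, so SQLite rejects it (HAVING clause on a non-aggregate query); the condition here is per row

Fix: Use WHERE for row-level filtering

Corrected query:
SELECT id, title, sold FROM books WHERE sold > 11716

Result:
id | title                      | sold 
---+----------------------------+------
1  | The Silmarillion           | 46829
3  | The Lathe of Heaven        | 44234
4  | The Fellowship of the Ring | 13041
5  | The Hobbit                 | 41808
8  | The Hobbit                 | 16574
9  | Cat's Eye                  | 35206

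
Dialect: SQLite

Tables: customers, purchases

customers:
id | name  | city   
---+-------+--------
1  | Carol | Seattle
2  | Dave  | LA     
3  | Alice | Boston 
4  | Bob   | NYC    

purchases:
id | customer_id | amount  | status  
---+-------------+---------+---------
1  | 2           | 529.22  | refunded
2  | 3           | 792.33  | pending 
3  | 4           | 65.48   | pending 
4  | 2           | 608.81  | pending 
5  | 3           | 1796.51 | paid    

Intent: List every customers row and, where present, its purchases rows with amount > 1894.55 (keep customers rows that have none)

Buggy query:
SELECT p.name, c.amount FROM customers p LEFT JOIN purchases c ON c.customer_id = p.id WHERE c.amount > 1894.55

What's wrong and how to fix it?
Bug: Filtering c.amount in WHERE discards the NULL rows produced by LEFT JOIN, turning it into an inner join

Fix: Put 'c.amount > 1894.55' in the JOIN's ON clause instead of WHERE

Corrected query:
SELECT p.name, c.amount FROM customers p LEFT JOIN purchases c ON c.customer_id = p.id AND c.amount > 1894.55

Result:
name  | amount
------+-------
Carol | NULL  
Dave  | NULL  
Alice | NULL  
Bob   | NULL  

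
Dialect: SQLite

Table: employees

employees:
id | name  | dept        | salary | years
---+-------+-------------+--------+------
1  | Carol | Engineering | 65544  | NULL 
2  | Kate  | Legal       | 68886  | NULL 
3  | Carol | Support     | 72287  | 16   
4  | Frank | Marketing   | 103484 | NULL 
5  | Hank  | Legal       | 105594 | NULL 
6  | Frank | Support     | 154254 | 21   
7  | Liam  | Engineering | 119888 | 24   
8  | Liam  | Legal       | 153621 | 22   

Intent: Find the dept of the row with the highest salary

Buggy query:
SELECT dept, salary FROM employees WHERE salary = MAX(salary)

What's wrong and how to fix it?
Bug: MAX(salary) is an aggregate and cannot be used directly in WHERE

Fix: Wrap MAX in a scalar subquery so WHERE compares against a single value

Corrected query:
SELECT dept, salary FROM employees WHERE salary = (SELECT MAX(salary) FROM employees)

Result:
dept    | salary
--------+-------
Support | 154254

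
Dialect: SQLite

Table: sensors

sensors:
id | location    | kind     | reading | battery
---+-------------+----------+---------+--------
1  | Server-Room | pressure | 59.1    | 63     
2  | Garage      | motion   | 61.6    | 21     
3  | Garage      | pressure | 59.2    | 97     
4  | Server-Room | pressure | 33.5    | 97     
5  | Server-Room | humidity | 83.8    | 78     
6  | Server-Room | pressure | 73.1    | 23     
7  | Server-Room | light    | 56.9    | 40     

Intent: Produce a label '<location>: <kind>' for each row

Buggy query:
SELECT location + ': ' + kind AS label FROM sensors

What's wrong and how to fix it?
Bug: '+' is numeric addition; on text columns SQLite converts them to 0 instead of concatenating

Fix: Use the || operator for string concatenation

Corrected query:
SELECT location || ': ' || kind AS label FROM sensors

Result:
label                
---------------------
Server-Room: pressure
Garage: motion       
Garage: pressure     
Server-Room: pressure
Server-Room: humidity
Server-Room: pressure
Server-Room: light   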